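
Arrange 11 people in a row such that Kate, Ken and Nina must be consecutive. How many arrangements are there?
Treat the 3 as one block: (11-3+1)! × 3! = 362880 × 6 = 2177280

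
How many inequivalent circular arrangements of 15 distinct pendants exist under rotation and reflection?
(15-1)!/2 = 87178291200/2 = 43589145600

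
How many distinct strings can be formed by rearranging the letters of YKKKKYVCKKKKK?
13! / (9! × 1! × 2! × 1!) = 8580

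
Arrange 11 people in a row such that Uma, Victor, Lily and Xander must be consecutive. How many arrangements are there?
Treat the 4 as one block: (11-4+1)! × 4! = 40320 × 24 = 967680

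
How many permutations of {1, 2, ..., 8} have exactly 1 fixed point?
Choose the 1 fixed point C(8,1) = 8, derange the rest: !7 = Σ_{j=0}^{7} (-1)^j·7!/j! = 5040 - 5040 + 2520 - 840 + 210 - 42 + 7 - 1 = 1854. Product = 8 × 1854 = 14832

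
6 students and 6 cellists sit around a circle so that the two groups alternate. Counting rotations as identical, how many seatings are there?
Fix one of the students: (6-1)! ways for the remaining students, × 6! ways for the cellists = 120 × 720 = 86400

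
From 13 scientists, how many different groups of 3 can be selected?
C(13,3) = 13!/(3!×10!) = 286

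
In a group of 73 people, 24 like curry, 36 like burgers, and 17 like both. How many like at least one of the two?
|A∪B| = |A| + |B| - |A∩B| = 24 + 36 - 17 = 43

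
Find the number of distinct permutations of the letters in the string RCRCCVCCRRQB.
12! / (1! × 4! × 1! × 5! × 1!) = 166320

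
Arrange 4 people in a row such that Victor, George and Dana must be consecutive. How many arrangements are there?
Treat the 3 as one block: (4-3+1)! × 3! = 2 × 6 = 12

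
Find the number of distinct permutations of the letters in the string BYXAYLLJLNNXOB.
14! / (2! × 3! × 2! × 1! × 1! × 2! × 2! × 1!) = 908107200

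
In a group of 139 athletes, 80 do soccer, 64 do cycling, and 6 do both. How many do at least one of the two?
|A∪B| = |A| + |B| - |A∩B| = 80 + 64 - 6 = 138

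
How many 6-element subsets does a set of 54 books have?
C(54,6) = 54!/(6!×48!) = 25827165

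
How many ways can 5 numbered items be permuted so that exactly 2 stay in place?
Choose the 2 fixed points C(5,2) = 10, derange the rest: !3 = Σ_{j=0}^{3} (-1)^j·3!/j! = 6 - 6 + 3 - 1 = 2. Product = 10 × 2 = 20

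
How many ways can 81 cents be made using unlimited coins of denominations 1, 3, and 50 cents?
Coefficient of x^81 in 1/(1-x^1) · 1/(1-x^3) · 1/(1-x^50). Case on j = number of 50-cent coins (j = 0..1); remainder r = 81 - 50j is made from {1,3} in ⌊r/3⌋+1 ways. r = 81, 31 → 28 + 11 = 39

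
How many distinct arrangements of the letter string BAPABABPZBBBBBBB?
16! / (1! × 2! × 10! × 3!) = 480480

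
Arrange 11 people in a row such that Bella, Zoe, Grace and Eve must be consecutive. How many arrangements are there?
Treat the 4 as one block: (11-4+1)! × 4! = 40320 × 24 = 967680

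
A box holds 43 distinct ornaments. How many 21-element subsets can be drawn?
C(43,21) = 43!/(21!×22!) = 1052049481860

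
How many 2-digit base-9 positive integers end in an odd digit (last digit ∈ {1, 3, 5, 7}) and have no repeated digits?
Last∈{1,3,5,7}. Last=0: 0. Last nonzero: 4×7×P(7,0) = 28. Total = 28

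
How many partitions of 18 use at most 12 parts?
By conjugation, equals partitions of 18 into parts ≤ 12. Let r_j(i) = number of partitions of i into parts ≤ j, for i = 0..18. r_1(i) = 1 for all i; r_j(i) = r_{j-1}(i) + r_j(i-j). Rows j = 2..12: ≤2: 1 1 2 2 3 3 4 4 5 5 6 6 7 7 8 8 9 9 10; ≤3: 1 1 2 3 4 5 7 8 10 12 14 16 19 21 24 27 30 33 37; ≤4: 1 1 2 3 5 6 9 11 15 18 23 27 34 39 47 54 64 72 84; ≤5: 1 1 2 3 5 7 10 13 18 23 30 37 47 57 70 84 101 119 141; ≤6: 1 1 2 3 5 7 11 14 20 26 35 44 58 71 90 110 136 163 199; ≤7: 1 1 2 3 5 7 11 15 21 28 38 49 65 82 105 131 164 201 248; ≤8: 1 1 2 3 5 7 11 15 22 29 40 52 70 89 116 146 186 230 288; ≤9: 1 1 2 3 5 7 11 15 22 30 41 54 73 94 123 157 201 252 318; ≤10: 1 1 2 3 5 7 11 15 22 30 42 55 75 97 128 164 212 267 340; ≤11: 1 1 2 3 5 7 11 15 22 30 42 56 76 99 131 169 219 278 355; ≤12: 1 1 2 3 5 7 11 15 22 30 42 56 77 100 133 172 224 285 366. r_12(18) = 366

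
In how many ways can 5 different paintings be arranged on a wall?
5! = 120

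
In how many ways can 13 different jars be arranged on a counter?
13! = 6227020800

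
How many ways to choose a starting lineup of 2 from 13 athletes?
C(13,2) = 13!/(2!×11!) = 78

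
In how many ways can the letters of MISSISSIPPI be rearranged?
11! / (1! × 4! × 4! × 2!) = 34650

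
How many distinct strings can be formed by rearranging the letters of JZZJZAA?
7! / (3! × 2! × 2!) = 210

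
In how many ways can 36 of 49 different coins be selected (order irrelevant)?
C(49,36) = 49!/(36!×13!) = 262596783764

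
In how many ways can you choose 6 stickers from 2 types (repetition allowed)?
C(6+2-1, 2-1) = C(7, 1) = 7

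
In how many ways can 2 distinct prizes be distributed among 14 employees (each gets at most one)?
P(14,2) = 14!/(14-2)! = 182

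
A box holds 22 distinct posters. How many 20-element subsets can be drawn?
C(22,20) = 22!/(20!×2!) = 231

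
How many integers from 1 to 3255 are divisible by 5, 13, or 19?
⌊3255/5⌋+⌊3255/13⌋+⌊3255/19⌋ - ⌊3255/65⌋-⌊3255/95⌋-⌊3255/247⌋ + ⌊3255/1235⌋ = 651+250+171 - 50-34-13 + 2 = 977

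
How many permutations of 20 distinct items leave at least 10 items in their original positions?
Exactly j fixed points: C(20,j)·!(20-j); sum over j ≥ 10 (derangement numbers via !m = (m-1)·(!(m-1) + !(m-2)): !0..!10 = 1, 0, 1, 2, 9, 44, 265, 1854, 14833, 133496, 1334961). Σ_{j=10}^{20} C(20,j)·!(20-j) = C(20,10)·!10 + C(20,11)·!9 + C(20,12)·!8 + C(20,13)·!7 + C(20,14)·!6 + C(20,15)·!5 + C(20,16)·!4 + C(20,17)·!3 + C(20,18)·!2 + C(20,19)·!1 + C(20,20)·!0 = 184756·1334961 + 167960·133496 + 125970·14833 + 77520·1854 + 38760·265 + 15504·44 + 4845·9 + 1140·2 + 190·1 + 20·0 + 1·1 = 271087277418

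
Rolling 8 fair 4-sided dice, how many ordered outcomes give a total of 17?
Coefficient of x^17 in (x + x² + ... + x^4)^8. By inclusion-exclusion on dice exceeding 4: Σ_j (-1)^j C(8,j)·C(17-1-4j, 7) = C(8,0)·C(16,7) - C(8,1)·C(12,7) + C(8,2)·C(8,7) = 1·11440 - 8·792 + 28·8 = 5328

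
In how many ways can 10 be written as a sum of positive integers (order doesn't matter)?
Pentagonal recurrence p(n) = p(n-1) + p(n-2) - p(n-5) - p(n-7) + p(n-12) + p(n-15) - ... gives p(0..9) = 1, 1, 2, 3, 5, 7, 11, 15, 22, 30. p(10) = p(9) + p(8) - p(5) - p(3) = 30 + 22 - 7 - 3 = 42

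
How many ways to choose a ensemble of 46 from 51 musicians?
C(51,46) = 51!/(46!×5!) = 2349060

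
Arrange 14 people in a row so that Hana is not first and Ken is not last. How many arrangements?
By inclusion-exclusion: 14! - 2×(14-1)! + (14-2)! = 87178291200 - 12454041600 + 479001600 = 75203251200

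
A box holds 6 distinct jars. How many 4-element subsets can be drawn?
C(6,4) = 6!/(4!×2!) = 15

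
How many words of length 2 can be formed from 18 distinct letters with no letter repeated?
P(18,2) = 18!/(18-2)! = 306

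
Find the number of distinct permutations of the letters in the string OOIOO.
5! / (4! × 1!) = 5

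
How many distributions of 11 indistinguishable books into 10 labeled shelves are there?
C(11+10-1, 10-1) = C(20, 9) = 167960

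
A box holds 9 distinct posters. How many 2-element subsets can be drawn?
C(9,2) = 9!/(2!×7!) = 36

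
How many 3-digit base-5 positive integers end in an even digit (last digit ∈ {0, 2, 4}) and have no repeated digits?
Last∈{0,2,4}. Last=0: 12. Last nonzero: 2×3×P(3,1) = 18. Total = 30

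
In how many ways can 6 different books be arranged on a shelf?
6! = 720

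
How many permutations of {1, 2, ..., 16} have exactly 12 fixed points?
Choose the 12 fixed points C(16,12) = 1820, derange the rest: !4 = Σ_{j=0}^{4} (-1)^j·4!/j! = 24 - 24 + 12 - 4 + 1 = 9. Product = 1820 × 9 = 16380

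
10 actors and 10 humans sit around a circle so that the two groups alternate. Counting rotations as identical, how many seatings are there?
Fix one of the actors: (10-1)! ways for the remaining actors, × 10! ways for the humans = 362880 × 3628800 = 1316818944000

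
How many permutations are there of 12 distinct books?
12! = 479001600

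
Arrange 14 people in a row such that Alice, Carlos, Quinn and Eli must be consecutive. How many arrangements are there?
Treat the 4 as one block: (14-4+1)! × 4! = 39916800 × 24 = 958003200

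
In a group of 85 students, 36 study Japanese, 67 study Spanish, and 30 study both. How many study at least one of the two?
|A∪B| = |A| + |B| - |A∩B| = 36 + 67 - 30 = 73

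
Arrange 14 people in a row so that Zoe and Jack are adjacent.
Treat as block: (14-1)! × 2! = 6227020800 × 2 = 12454041600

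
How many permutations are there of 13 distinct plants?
13! = 6227020800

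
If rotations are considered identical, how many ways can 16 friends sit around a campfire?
Circular: fix one position, arrange the rest. (16-1)! = 1307674368000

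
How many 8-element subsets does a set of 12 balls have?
C(12,8) = 12!/(8!×4!) = 495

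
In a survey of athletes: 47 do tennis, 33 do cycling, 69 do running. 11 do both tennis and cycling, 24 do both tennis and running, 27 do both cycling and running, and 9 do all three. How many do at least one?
|A∪B∪C| = 47+33+69-11-24-27+9 = 96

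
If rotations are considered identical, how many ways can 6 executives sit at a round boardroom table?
Circular: fix one position, arrange the rest. (6-1)! = 120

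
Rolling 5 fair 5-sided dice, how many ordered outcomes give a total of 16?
Coefficient of x^16 in (x + x² + ... + x^5)^5. By inclusion-exclusion on dice exceeding 5: Σ_j (-1)^j C(5,j)·C(16-1-5j, 4) = C(5,0)·C(15,4) - C(5,1)·C(10,4) + C(5,2)·C(5,4) = 1·1365 - 5·210 + 10·5 = 365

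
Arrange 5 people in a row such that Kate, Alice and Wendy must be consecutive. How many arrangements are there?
Treat the 3 as one block: (5-3+1)! × 3! = 6 × 6 = 36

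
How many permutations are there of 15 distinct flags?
15! = 1307674368000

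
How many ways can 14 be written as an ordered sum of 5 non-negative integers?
C(14+5-1, 5-1) = C(18, 4) = 3060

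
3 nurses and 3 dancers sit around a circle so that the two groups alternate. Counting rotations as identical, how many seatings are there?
Fix one of the nurses: (3-1)! ways for the remaining nurses, × 3! ways for the dancers = 2 × 6 = 12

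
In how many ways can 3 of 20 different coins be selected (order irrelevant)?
C(20,3) = 20!/(3!×17!) = 1140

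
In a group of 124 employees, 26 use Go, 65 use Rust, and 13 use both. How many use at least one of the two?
|A∪B| = |A| + |B| - |A∩B| = 26 + 65 - 13 = 78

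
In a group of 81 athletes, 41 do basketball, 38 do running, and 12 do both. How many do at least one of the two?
|A∪B| = |A| + |B| - |A∩B| = 41 + 38 - 12 = 67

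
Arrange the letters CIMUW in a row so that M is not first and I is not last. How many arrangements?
By inclusion-exclusion: 5! - 2×(5-1)! + (5-2)! = 120 - 48 + 6 = 78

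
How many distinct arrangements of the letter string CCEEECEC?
8! / (4! × 4!) = 70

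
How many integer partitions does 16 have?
Pentagonal recurrence p(n) = p(n-1) + p(n-2) - p(n-5) - p(n-7) + p(n-12) + p(n-15) - ... gives p(0..15) = 1, 1, 2, 3, 5, 7, 11, 15, 22, 30, 42, 56, 77, 101, 135, 176. p(16) = p(15) + p(14) - p(11) - p(9) + p(4) + p(1) = 176 + 135 - 56 - 30 + 5 + 1 = 231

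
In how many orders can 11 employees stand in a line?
11! = 39916800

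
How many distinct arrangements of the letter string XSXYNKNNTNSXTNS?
15! / (5! × 3! × 3! × 1! × 1! × 2!) = 151351200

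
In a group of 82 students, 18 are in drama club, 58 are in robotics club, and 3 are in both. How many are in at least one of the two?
|A∪B| = |A| + |B| - |A∩B| = 18 + 58 - 3 = 73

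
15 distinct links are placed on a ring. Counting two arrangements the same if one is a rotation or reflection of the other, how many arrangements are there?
(15-1)!/2 = 87178291200/2 = 43589145600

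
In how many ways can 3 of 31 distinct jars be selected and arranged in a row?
P(31,3) = 31!/(31-3)! = 26970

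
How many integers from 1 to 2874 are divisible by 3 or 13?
⌊2874/3⌋ + ⌊2874/13⌋ - ⌊2874/39⌋ = 958 + 221 - 73 = 1106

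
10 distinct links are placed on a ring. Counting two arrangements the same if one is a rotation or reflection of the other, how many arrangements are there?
(10-1)!/2 = 362880/2 = 181440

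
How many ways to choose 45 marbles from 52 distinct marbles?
C(52,45) = 52!/(45!×7!) = 133784560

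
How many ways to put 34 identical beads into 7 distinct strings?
C(34+7-1, 7-1) = C(40, 6) = 3838380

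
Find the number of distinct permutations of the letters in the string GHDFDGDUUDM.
11! / (1! × 2! × 1! × 2! × 1! × 4!) = 415800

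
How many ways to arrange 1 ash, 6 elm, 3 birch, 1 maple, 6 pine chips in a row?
17! / (1! × 6! × 3! × 1! × 6!) = 114354240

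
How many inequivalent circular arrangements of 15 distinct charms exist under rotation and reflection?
(15-1)!/2 = 87178291200/2 = 43589145600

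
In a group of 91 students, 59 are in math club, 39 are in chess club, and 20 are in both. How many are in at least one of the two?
|A∪B| = |A| + |B| - |A∩B| = 59 + 39 - 20 = 78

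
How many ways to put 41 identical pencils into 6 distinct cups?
C(41+6-1, 6-1) = C(46, 5) = 1370754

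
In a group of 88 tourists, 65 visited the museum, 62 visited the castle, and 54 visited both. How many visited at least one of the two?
|A∪B| = |A| + |B| - |A∩B| = 65 + 62 - 54 = 73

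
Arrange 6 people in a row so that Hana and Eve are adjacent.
Treat as block: (6-1)! × 2! = 120 × 2 = 240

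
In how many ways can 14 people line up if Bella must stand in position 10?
Fix one position: (14-1)! = 6227020800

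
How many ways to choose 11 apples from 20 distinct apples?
C(20,11) = 20!/(11!×9!) = 167960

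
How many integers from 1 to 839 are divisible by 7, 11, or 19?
⌊839/7⌋+⌊839/11⌋+⌊839/19⌋ - ⌊839/77⌋-⌊839/133⌋-⌊839/209⌋ + ⌊839/1463⌋ = 119+76+44 - 10-6-4 + 0 = 219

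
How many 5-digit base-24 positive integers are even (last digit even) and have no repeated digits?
Last∈{0,2,4,6,8,10,12,14,16,18,20,22}. Last=0: 212520. Last nonzero: 11×22×P(22,3) = 2236080. Total = 2448600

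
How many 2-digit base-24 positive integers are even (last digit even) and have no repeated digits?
Last∈{0,2,4,6,8,10,12,14,16,18,20,22}. Last=0: 23. Last nonzero: 11×22×P(22,0) = 242. Total = 265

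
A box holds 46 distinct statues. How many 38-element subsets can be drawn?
C(46,38) = 46!/(38!×8!) = 260932815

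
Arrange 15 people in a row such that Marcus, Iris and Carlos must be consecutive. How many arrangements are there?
Treat the 3 as one block: (15-3+1)! × 3! = 6227020800 × 6 = 37362124800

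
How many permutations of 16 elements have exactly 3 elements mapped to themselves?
Choose the 3 fixed points C(16,3) = 560, derange the rest: !13 = Σ_{j=0}^{13} (-1)^j·13!/j! = 6227020800 - 6227020800 + 3113510400 - 1037836800 + 259459200 - 51891840 + 8648640 - 1235520 + 154440 - 17160 + 1716 - 156 + 13 - 1 = 2290792932. Product = 560 × 2290792932 = 1282844041920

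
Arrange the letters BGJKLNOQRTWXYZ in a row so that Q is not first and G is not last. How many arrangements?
By inclusion-exclusion: 14! - 2×(14-1)! + (14-2)! = 87178291200 - 12454041600 + 479001600 = 75203251200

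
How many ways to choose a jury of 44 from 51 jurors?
C(51,44) = 51!/(44!×7!) = 115775100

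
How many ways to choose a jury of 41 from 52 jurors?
C(52,41) = 52!/(41!×11!) = 60403728840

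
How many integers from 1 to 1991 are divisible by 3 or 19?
⌊1991/3⌋ + ⌊1991/19⌋ - ⌊1991/57⌋ = 663 + 104 - 34 = 733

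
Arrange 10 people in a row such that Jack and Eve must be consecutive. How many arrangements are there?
Treat the 2 as one block: (10-2+1)! × 2! = 362880 × 2 = 725760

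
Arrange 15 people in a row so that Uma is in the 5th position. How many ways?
Fix one position: (15-1)! = 87178291200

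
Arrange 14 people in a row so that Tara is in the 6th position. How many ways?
Fix one position: (14-1)! = 6227020800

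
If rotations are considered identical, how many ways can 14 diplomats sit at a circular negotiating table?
Circular: fix one position, arrange the rest. (14-1)! = 6227020800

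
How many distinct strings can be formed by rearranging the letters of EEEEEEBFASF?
11! / (2! × 1! × 6! × 1! × 1!) = 27720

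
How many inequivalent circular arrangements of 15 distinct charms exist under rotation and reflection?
(15-1)!/2 = 87178291200/2 = 43589145600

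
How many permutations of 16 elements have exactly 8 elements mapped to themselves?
Choose the 8 fixed points C(16,8) = 12870, derange the rest: !8 = Σ_{j=0}^{8} (-1)^j·8!/j! = 40320 - 40320 + 20160 - 6720 + 1680 - 336 + 56 - 8 + 1 = 14833. Product = 12870 × 14833 = 190900710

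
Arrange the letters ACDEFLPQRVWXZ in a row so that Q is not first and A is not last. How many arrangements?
By inclusion-exclusion: 13! - 2×(13-1)! + (13-2)! = 6227020800 - 958003200 + 39916800 = 5308934400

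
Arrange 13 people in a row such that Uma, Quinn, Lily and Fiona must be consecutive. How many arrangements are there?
Treat the 4 as one block: (13-4+1)! × 4! = 3628800 × 24 = 87091200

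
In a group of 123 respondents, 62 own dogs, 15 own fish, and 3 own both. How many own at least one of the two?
|A∪B| = |A| + |B| - |A∩B| = 62 + 15 - 3 = 74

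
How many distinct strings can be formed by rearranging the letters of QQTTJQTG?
8! / (1! × 3! × 1! × 3!) = 1120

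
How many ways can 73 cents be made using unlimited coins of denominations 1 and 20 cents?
Coefficient of x^73 in 1/(1-x^1) · 1/(1-x^20). Use j coins of 20 for j = 0..⌊73/20⌋ = 3, the rest in 1s: 3 + 1 = 4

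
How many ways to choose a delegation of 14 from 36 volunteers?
C(36,14) = 36!/(14!×22!) = 3796297200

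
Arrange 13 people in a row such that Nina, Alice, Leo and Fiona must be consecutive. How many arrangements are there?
Treat the 4 as one block: (13-4+1)! × 4! = 3628800 × 24 = 87091200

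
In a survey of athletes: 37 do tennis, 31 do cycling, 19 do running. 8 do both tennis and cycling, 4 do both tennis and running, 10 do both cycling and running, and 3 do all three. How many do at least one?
|A∪B∪C| = 37+31+19-8-4-10+3 = 68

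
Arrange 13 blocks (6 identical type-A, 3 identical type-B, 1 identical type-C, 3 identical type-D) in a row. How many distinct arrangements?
13! / (6! × 3! × 1! × 3!) = 240240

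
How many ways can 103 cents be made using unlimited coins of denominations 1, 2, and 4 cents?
Coefficient of x^103 in 1/(1-x^1) · 1/(1-x^2) · 1/(1-x^4). Case on j = number of 4-cent coins (j = 0..25); remainder r = 103 - 4j is made from {1,2} in ⌊r/2⌋+1 ways. r = 103, 99, 95, 91, 87, 83, 79, 75, 71, 67, 63, 59, 55, 51, 47, 43, 39, 35, 31, 27, 23, 19, 15, 11, 7, 3 → 52 + 50 + 48 + 46 + 44 + 42 + 40 + 38 + 36 + 34 + 32 + 30 + 28 + 26 + 24 + 22 + 20 + 18 + 16 + 14 + 12 + 10 + 8 + 6 + 4 + 2 = 702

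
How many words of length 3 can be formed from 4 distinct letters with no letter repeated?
P(4,3) = 4!/(4-3)! = 24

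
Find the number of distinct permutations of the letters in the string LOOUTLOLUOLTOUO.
15! / (4! × 6! × 3! × 2!) = 6306300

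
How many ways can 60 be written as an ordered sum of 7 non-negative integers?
C(60+7-1, 7-1) = C(66, 6) = 90858768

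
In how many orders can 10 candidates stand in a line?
10! = 3628800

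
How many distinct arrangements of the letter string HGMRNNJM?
8! / (1! × 2! × 2! × 1! × 1! × 1!) = 10080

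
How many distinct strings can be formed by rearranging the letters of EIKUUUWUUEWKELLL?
16! / (3! × 2! × 3! × 5! × 1! × 2!) = 1210809600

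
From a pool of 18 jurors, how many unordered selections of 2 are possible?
C(18,2) = 18!/(2!×16!) = 153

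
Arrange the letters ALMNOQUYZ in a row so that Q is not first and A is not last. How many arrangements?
By inclusion-exclusion: 9! - 2×(9-1)! + (9-2)! = 362880 - 80640 + 5040 = 287280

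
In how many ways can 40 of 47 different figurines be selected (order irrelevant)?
C(47,40) = 47!/(40!×7!) = 62891499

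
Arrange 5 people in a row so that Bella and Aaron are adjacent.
Treat as block: (5-1)! × 2! = 24 × 2 = 48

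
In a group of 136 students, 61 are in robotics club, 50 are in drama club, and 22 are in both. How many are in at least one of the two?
|A∪B| = |A| + |B| - |A∩B| = 61 + 50 - 22 = 89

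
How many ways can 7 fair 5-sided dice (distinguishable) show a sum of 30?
Coefficient of x^30 in (x + x² + ... + x^5)^7. By inclusion-exclusion on dice exceeding 5: Σ_j (-1)^j C(7,j)·C(30-1-5j, 6) = C(7,0)·C(29,6) - C(7,1)·C(24,6) + C(7,2)·C(19,6) - C(7,3)·C(14,6) + C(7,4)·C(9,6) = 1·475020 - 7·134596 + 21·27132 - 35·3003 + 35·84 = 455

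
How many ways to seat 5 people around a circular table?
Circular: fix one position, arrange the rest. (5-1)! = 24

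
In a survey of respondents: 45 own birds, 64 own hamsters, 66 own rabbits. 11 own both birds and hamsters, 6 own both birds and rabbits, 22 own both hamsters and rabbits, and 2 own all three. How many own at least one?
|A∪B∪C| = 45+64+66-11-6-22+2 = 138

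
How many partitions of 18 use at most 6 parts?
By conjugation, equals partitions of 18 into parts ≤ 6. Let r_j(i) = number of partitions of i into parts ≤ j, for i = 0..18. r_1(i) = 1 for all i; r_j(i) = r_{j-1}(i) + r_j(i-j). Rows j = 2..6: ≤2: 1 1 2 2 3 3 4 4 5 5 6 6 7 7 8 8 9 9 10; ≤3: 1 1 2 3 4 5 7 8 10 12 14 16 19 21 24 27 30 33 37; ≤4: 1 1 2 3 5 6 9 11 15 18 23 27 34 39 47 54 64 72 84; ≤5: 1 1 2 3 5 7 10 13 18 23 30 37 47 57 70 84 101 119 141; ≤6: 1 1 2 3 5 7 11 14 20 26 35 44 58 71 90 110 136 163 199. r_6(18) = 199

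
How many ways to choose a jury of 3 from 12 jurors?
C(12,3) = 12!/(3!×9!) = 220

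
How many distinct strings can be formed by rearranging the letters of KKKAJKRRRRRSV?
13! / (1! × 1! × 1! × 1! × 4! × 5!) = 2162160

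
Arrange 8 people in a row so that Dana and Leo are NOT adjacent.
Total - adjacent = 8! - (8-1)!×2 = 40320 - 10080 = 30240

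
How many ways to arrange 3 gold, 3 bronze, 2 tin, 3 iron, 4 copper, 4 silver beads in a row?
19! / (3! × 3! × 2! × 3! × 4! × 4!) = 488864376000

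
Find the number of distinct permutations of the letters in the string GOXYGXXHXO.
10! / (1! × 1! × 2! × 4! × 2!) = 37800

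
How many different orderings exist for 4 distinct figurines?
4! = 24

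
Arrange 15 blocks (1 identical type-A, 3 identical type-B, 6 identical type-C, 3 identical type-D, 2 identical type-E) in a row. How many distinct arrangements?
15! / (1! × 3! × 6! × 3! × 2!) = 25225200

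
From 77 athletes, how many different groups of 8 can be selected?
C(77,8) = 77!/(8!×69!) = 21042072975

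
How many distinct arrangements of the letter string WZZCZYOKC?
9! / (1! × 2! × 3! × 1! × 1! × 1!) = 30240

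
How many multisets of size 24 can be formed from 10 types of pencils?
C(24+10-1, 10-1) = C(33, 9) = 38567100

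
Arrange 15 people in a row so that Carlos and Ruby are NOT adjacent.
Total - adjacent = 15! - (15-1)!×2 = 1307674368000 - 174356582400 = 1133317785600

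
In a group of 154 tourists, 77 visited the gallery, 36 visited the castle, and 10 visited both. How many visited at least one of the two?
|A∪B| = |A| + |B| - |A∩B| = 77 + 36 - 10 = 103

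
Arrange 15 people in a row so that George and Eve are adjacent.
Treat as block: (15-1)! × 2! = 87178291200 × 2 = 174356582400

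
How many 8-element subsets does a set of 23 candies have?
C(23,8) = 23!/(8!×15!) = 490314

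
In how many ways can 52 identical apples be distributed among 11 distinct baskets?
C(52+11-1, 11-1) = C(62, 10) = 107518933731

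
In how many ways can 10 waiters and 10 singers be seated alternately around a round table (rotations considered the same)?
Fix one of the waiters: (10-1)! ways for the remaining waiters, × 10! ways for the singers = 362880 × 3628800 = 1316818944000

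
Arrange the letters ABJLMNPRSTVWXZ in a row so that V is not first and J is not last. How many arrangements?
By inclusion-exclusion: 14! - 2×(14-1)! + (14-2)! = 87178291200 - 12454041600 + 479001600 = 75203251200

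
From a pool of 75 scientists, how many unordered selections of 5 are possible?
C(75,5) = 75!/(5!×70!) = 17259390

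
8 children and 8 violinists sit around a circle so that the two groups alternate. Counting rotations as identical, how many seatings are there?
Fix one of the children: (8-1)! ways for the remaining children, × 8! ways for the violinists = 5040 × 40320 = 203212800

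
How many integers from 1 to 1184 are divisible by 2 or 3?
⌊1184/2⌋ + ⌊1184/3⌋ - ⌊1184/6⌋ = 592 + 394 - 197 = 789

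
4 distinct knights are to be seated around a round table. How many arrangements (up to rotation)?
Circular: fix one position, arrange the rest. (4-1)! = 6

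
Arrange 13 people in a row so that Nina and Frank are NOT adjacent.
Total - adjacent = 13! - (13-1)!×2 = 6227020800 - 958003200 = 5269017600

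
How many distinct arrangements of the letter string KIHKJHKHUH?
10! / (4! × 1! × 1! × 1! × 3!) = 25200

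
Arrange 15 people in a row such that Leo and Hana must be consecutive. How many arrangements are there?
Treat the 2 as one block: (15-2+1)! × 2! = 87178291200 × 2 = 174356582400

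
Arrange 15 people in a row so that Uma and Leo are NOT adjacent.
Total - adjacent = 15! - (15-1)!×2 = 1307674368000 - 174356582400 = 1133317785600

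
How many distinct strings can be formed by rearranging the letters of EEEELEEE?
8! / (1! × 7!) = 8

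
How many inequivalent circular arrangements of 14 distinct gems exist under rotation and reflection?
(14-1)!/2 = 6227020800/2 = 3113510400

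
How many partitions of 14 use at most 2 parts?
By conjugation, equals partitions of 14 into parts ≤ 2. Let r_j(i) = number of partitions of i into parts ≤ j, for i = 0..14. r_1(i) = 1 for all i; r_j(i) = r_{j-1}(i) + r_j(i-j). Rows j = 2..2: ≤2: 1 1 2 2 3 3 4 4 5 5 6 6 7 7 8. r_2(14) = 8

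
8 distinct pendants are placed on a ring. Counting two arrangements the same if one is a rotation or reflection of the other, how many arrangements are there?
(8-1)!/2 = 5040/2 = 2520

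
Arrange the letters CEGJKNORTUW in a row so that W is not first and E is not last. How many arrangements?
By inclusion-exclusion: 11! - 2×(11-1)! + (11-2)! = 39916800 - 7257600 + 362880 = 33022080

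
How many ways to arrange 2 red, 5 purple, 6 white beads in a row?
13! / (2! × 5! × 6!) = 36036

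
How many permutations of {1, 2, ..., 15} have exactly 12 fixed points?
Choose the 12 fixed points C(15,12) = 455, derange the rest: !3 = Σ_{j=0}^{3} (-1)^j·3!/j! = 6 - 6 + 3 - 1 = 2. Product = 455 × 2 = 910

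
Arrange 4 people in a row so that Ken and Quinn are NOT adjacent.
Total - adjacent = 4! - (4-1)!×2 = 24 - 12 = 12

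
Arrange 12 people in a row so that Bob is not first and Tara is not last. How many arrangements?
By inclusion-exclusion: 12! - 2×(12-1)! + (12-2)! = 479001600 - 79833600 + 3628800 = 402796800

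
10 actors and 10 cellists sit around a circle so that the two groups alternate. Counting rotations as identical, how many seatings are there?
Fix one of the actors: (10-1)! ways for the remaining actors, × 10! ways for the cellists = 362880 × 3628800 = 1316818944000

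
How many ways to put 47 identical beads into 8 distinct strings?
C(47+8-1, 8-1) = C(54, 7) = 177100560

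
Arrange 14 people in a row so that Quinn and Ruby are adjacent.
Treat as block: (14-1)! × 2! = 6227020800 × 2 = 12454041600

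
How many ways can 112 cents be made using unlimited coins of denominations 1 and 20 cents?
Coefficient of x^112 in 1/(1-x^1) · 1/(1-x^20). Use j coins of 20 for j = 0..⌊112/20⌋ = 5, the rest in 1s: 5 + 1 = 6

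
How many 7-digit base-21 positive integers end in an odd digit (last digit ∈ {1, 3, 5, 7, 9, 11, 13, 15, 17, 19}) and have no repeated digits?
Last∈{1,3,5,7,9,11,13,15,17,19}. Last=0: 0. Last nonzero: 10×19×P(19,5) = 265118400. Total = 265118400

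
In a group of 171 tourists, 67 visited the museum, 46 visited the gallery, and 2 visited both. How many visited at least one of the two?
|A∪B| = |A| + |B| - |A∩B| = 67 + 46 - 2 = 111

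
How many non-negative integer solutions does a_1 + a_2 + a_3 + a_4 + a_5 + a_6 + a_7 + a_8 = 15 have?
C(15+8-1, 8-1) = C(22, 7) = 170544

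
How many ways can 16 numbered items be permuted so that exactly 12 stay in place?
Choose the 12 fixed points C(16,12) = 1820, derange the rest: !4 = Σ_{j=0}^{4} (-1)^j·4!/j! = 24 - 24 + 12 - 4 + 1 = 9. Product = 1820 × 9 = 16380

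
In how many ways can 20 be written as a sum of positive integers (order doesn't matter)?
Pentagonal recurrence p(n) = p(n-1) + p(n-2) - p(n-5) - p(n-7) + p(n-12) + p(n-15) - ... gives p(0..19) = 1, 1, 2, 3, 5, 7, 11, 15, 22, 30, 42, 56, 77, 101, 135, 176, 231, 297, 385, 490. p(20) = p(19) + p(18) - p(15) - p(13) + p(8) + p(5) = 490 + 385 - 176 - 101 + 22 + 7 = 627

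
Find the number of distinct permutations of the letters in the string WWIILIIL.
8! / (2! × 2! × 4!) = 420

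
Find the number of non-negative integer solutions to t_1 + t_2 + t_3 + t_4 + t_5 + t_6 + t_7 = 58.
C(58+7-1, 7-1) = C(64, 6) = 74974368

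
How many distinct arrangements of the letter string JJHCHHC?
7! / (3! × 2! × 2!) = 210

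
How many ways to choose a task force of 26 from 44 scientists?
C(44,26) = 44!/(26!×18!) = 1029530696964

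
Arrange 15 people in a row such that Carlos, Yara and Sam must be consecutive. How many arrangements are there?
Treat the 3 as one block: (15-3+1)! × 3! = 6227020800 × 6 = 37362124800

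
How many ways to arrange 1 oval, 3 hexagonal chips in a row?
4! / (1! × 3!) = 4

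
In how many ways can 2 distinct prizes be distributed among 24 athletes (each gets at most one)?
P(24,2) = 24!/(24-2)! = 552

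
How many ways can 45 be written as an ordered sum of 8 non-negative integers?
C(45+8-1, 8-1) = C(52, 7) = 133784560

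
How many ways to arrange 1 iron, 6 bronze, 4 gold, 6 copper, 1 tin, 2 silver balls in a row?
20! / (1! × 6! × 4! × 6! × 1! × 2!) = 97772875200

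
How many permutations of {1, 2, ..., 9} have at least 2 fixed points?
Exactly j fixed points: C(9,j)·!(9-j); sum over j ≥ 2 (derangement numbers via !m = (m-1)·(!(m-1) + !(m-2)): !0..!7 = 1, 0, 1, 2, 9, 44, 265, 1854). Σ_{j=2}^{9} C(9,j)·!(9-j) = C(9,2)·!7 + C(9,3)·!6 + C(9,4)·!5 + C(9,5)·!4 + C(9,6)·!3 + C(9,7)·!2 + C(9,8)·!1 + C(9,9)·!0 = 36·1854 + 84·265 + 126·44 + 126·9 + 84·2 + 36·1 + 9·0 + 1·1 = 95887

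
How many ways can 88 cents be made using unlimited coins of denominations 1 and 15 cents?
Coefficient of x^88 in 1/(1-x^1) · 1/(1-x^15). Use j coins of 15 for j = 0..⌊88/15⌋ = 5, the rest in 1s: 5 + 1 = 6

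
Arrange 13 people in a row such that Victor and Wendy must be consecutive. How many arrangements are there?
Treat the 2 as one block: (13-2+1)! × 2! = 479001600 × 2 = 958003200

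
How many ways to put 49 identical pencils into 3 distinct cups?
C(49+3-1, 3-1) = C(51, 2) = 1275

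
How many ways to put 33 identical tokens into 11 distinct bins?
C(33+11-1, 11-1) = C(43, 10) = 1917334783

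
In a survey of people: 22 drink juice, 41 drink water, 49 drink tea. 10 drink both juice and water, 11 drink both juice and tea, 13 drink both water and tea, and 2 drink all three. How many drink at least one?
|A∪B∪C| = 22+41+49-10-11-13+2 = 80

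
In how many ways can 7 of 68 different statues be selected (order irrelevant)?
C(68,7) = 68!/(7!×61!) = 969443904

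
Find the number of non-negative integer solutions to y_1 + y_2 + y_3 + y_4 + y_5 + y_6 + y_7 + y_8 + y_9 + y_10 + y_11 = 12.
C(12+11-1, 11-1) = C(22, 10) = 646646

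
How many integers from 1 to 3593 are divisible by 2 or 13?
⌊3593/2⌋ + ⌊3593/13⌋ - ⌊3593/26⌋ = 1796 + 276 - 138 = 1934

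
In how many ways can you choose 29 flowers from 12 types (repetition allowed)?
C(29+12-1, 12-1) = C(40, 11) = 2311801440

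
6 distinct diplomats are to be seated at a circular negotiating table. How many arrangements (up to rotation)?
Circular: fix one position, arrange the rest. (6-1)! = 120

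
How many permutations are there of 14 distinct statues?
14! = 87178291200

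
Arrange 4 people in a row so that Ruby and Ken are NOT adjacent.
Total - adjacent = 4! - (4-1)!×2 = 24 - 12 = 12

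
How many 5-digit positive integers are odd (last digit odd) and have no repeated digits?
Last∈{1,3,5,7,9}. Last=0: 0. Last nonzero: 5×8×P(8,3) = 13440. Total = 13440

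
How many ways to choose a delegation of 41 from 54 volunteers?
C(54,41) = 54!/(41!×13!) = 1108176102180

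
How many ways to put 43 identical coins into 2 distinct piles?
C(43+2-1, 2-1) = C(44, 1) = 44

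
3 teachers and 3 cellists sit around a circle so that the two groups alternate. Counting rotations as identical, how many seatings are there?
Fix one of the teachers: (3-1)! ways for the remaining teachers, × 3! ways for the cellists = 2 × 6 = 12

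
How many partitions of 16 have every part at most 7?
Let r_j(i) = number of partitions of i into parts ≤ j, for i = 0..16. r_1(i) = 1 for all i; r_j(i) = r_{j-1}(i) + r_j(i-j). Rows j = 2..7: ≤2: 1 1 2 2 3 3 4 4 5 5 6 6 7 7 8 8 9; ≤3: 1 1 2 3 4 5 7 8 10 12 14 16 19 21 24 27 30; ≤4: 1 1 2 3 5 6 9 11 15 18 23 27 34 39 47 54 64; ≤5: 1 1 2 3 5 7 10 13 18 23 30 37 47 57 70 84 101; ≤6: 1 1 2 3 5 7 11 14 20 26 35 44 58 71 90 110 136; ≤7: 1 1 2 3 5 7 11 15 21 28 38 49 65 82 105 131 164. r_7(16) = 164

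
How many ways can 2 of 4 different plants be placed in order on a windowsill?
P(4,2) = 4!/(4-2)! = 12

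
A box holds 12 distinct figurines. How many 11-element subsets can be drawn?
C(12,11) = 12!/(11!×1!) = 12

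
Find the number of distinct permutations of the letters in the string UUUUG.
5! / (4! × 1!) = 5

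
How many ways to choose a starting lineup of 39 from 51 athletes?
C(51,39) = 51!/(39!×12!) = 158753389900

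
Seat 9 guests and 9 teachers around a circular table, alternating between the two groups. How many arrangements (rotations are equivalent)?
Fix one of the guests: (9-1)! ways for the remaining guests, × 9! ways for the teachers = 40320 × 362880 = 14631321600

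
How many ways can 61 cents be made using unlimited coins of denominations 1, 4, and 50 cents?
Coefficient of x^61 in 1/(1-x^1) · 1/(1-x^4) · 1/(1-x^50). Case on j = number of 50-cent coins (j = 0..1); remainder r = 61 - 50j is made from {1,4} in ⌊r/4⌋+1 ways. r = 61, 11 → 16 + 3 = 19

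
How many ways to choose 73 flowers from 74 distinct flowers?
C(74,73) = 74!/(73!×1!) = 74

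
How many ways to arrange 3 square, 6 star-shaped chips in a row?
9! / (3! × 6!) = 84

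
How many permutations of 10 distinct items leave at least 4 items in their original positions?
Exactly j fixed points: C(10,j)·!(10-j); sum over j ≥ 4 (derangement numbers via !m = (m-1)·(!(m-1) + !(m-2)): !0..!6 = 1, 0, 1, 2, 9, 44, 265). Σ_{j=4}^{10} C(10,j)·!(10-j) = C(10,4)·!6 + C(10,5)·!5 + C(10,6)·!4 + C(10,7)·!3 + C(10,8)·!2 + C(10,9)·!1 + C(10,10)·!0 = 210·265 + 252·44 + 210·9 + 120·2 + 45·1 + 10·0 + 1·1 = 68914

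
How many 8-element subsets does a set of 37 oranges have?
C(37,8) = 37!/(8!×29!) = 38608020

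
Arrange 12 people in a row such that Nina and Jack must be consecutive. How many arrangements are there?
Treat the 2 as one block: (12-2+1)! × 2! = 39916800 × 2 = 79833600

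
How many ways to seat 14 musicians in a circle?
Circular: fix one position, arrange the rest. (14-1)! = 6227020800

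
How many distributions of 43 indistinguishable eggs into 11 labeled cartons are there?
C(43+11-1, 11-1) = C(53, 10) = 19499099620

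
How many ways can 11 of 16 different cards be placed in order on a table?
P(16,11) = 16!/(16-11)! = 174356582400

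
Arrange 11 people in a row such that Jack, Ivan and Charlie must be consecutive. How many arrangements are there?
Treat the 3 as one block: (11-3+1)! × 3! = 362880 × 6 = 2177280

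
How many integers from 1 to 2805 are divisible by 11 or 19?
⌊2805/11⌋ + ⌊2805/19⌋ - ⌊2805/209⌋ = 255 + 147 - 13 = 389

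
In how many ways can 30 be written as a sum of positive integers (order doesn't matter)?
Pentagonal recurrence p(n) = p(n-1) + p(n-2) - p(n-5) - p(n-7) + p(n-12) + p(n-15) - ... gives p(0..29) = 1, 1, 2, 3, 5, 7, 11, 15, 22, 30, 42, 56, 77, 101, 135, 176, 231, 297, 385, 490, 627, 792, 1002, 1255, 1575, 1958, 2436, 3010, 3718, 4565. p(30) = p(29) + p(28) - p(25) - p(23) + p(18) + p(15) - p(8) - p(4) = 4565 + 3718 - 1958 - 1255 + 385 + 176 - 22 - 5 = 5604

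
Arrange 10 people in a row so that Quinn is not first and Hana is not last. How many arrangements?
By inclusion-exclusion: 10! - 2×(10-1)! + (10-2)! = 3628800 - 725760 + 40320 = 2943360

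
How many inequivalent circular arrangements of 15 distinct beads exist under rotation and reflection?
(15-1)!/2 = 87178291200/2 = 43589145600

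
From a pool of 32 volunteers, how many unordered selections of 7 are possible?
C(32,7) = 32!/(7!×25!) = 3365856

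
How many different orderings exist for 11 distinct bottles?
11! = 39916800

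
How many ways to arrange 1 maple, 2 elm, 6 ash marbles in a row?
9! / (1! × 2! × 6!) = 252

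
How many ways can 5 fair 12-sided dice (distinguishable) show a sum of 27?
Coefficient of x^27 in (x + x² + ... + x^12)^5. By inclusion-exclusion on dice exceeding 12: Σ_j (-1)^j C(5,j)·C(27-1-12j, 4) = C(5,0)·C(26,4) - C(5,1)·C(14,4) = 1·14950 - 5·1001 = 9945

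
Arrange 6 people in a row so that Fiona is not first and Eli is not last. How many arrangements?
By inclusion-exclusion: 6! - 2×(6-1)! + (6-2)! = 720 - 240 + 24 = 504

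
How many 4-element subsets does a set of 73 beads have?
C(73,4) = 73!/(4!×69!) = 1088430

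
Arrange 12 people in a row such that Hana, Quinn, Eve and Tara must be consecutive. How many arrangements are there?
Treat the 4 as one block: (12-4+1)! × 4! = 362880 × 24 = 8709120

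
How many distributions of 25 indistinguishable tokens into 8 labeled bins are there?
C(25+8-1, 8-1) = C(32, 7) = 3365856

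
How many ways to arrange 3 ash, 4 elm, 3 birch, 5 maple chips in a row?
15! / (3! × 4! × 3! × 5!) = 12612600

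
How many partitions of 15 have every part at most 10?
Let r_j(i) = number of partitions of i into parts ≤ j, for i = 0..15. r_1(i) = 1 for all i; r_j(i) = r_{j-1}(i) + r_j(i-j). Rows j = 2..10: ≤2: 1 1 2 2 3 3 4 4 5 5 6 6 7 7 8 8; ≤3: 1 1 2 3 4 5 7 8 10 12 14 16 19 21 24 27; ≤4: 1 1 2 3 5 6 9 11 15 18 23 27 34 39 47 54; ≤5: 1 1 2 3 5 7 10 13 18 23 30 37 47 57 70 84; ≤6: 1 1 2 3 5 7 11 14 20 26 35 44 58 71 90 110; ≤7: 1 1 2 3 5 7 11 15 21 28 38 49 65 82 105 131; ≤8: 1 1 2 3 5 7 11 15 22 29 40 52 70 89 116 146; ≤9: 1 1 2 3 5 7 11 15 22 30 41 54 73 94 123 157; ≤10: 1 1 2 3 5 7 11 15 22 30 42 55 75 97 128 164. r_10(15) = 164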